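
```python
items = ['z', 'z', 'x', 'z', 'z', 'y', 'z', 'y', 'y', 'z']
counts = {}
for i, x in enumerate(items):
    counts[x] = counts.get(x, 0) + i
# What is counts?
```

Initial: counts = {}, items = ['z', 'z', 'x', 'z', 'z', 'y', 'z', 'y', 'y', 'z']
i=0, x='z': counts = {'z': 0}
i=1, x='z': counts = {'z': 1}
i=2, x='x': counts = {'z': 1, 'x': 2}
i=3, x='z': counts = {'z': 4, 'x': 2}
i=4, x='z': counts = {'z': 8, 'x': 2}
i=5, x='y': counts = {'z': 8, 'x': 2, 'y': 5}
i=6, x='z': counts = {'z': 14, 'x': 2, 'y': 5}
i=7, x='y': counts = {'z': 14, 'x': 2, 'y': 12}
i=8, x='y': counts = {'z': 14, 'x': 2, 'y': 20}
i=9, x='z': counts = {'z': 23, 'x': 2, 'y': 20}

{'z': 23, 'x': 2, 'y': 20}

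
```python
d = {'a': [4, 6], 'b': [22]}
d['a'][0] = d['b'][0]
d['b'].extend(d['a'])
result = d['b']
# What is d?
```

After line 1: d = {'a': [4, 6], 'b': [22]}
After line 2 (a[0] = b[0] = 22): d = {'a': [22, 6], 'b': [22]}
After line 3 (b.extend(a) appends [22, 6]): d = {'a': [22, 6], 'b': [22, 22, 6]}
After line 4: result = d['b'] = [22, 22, 6]

{'a': [22, 6], 'b': [22, 22, 6]}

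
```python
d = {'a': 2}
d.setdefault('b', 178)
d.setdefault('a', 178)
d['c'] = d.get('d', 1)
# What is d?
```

After line 1: d = {'a': 2}
After line 2 (setdefault adds 'b'=178): d = {'a': 2, 'b': 178}
After line 3 (setdefault 'a' no-op, already exists): d = {'a': 2, 'b': 178}
After line 4 (get('d', 1) returns default since 'd' not in d): d = {'a': 2, 'b': 178, 'c': 1}

{'a': 2, 'b': 178, 'c': 1}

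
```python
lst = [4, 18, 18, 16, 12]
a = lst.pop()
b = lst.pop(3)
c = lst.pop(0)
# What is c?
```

After line 1: lst = [4, 18, 18, 16, 12]
After line 2 (pop() -> a = 12): lst = [4, 18, 18, 16]
After line 3 (pop(3) -> b = 16): lst = [4, 18, 18]
After line 4 (pop(0) -> c = 4): lst = [18, 18]

4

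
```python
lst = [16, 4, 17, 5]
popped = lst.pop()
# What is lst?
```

[16, 4, 17]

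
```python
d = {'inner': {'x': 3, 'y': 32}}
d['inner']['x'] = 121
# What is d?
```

After line 1: d = {'inner': {'x': 3, 'y': 32}}
After line 2 (inner x overwritten): d = {'inner': {'x': 121, 'y': 32}}

{'inner': {'x': 121, 'y': 32}}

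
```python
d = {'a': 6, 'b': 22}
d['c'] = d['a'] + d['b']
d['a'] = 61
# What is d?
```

After line 1: d = {'a': 6, 'b': 22}
After line 2 (d['c'] = 6 + 22): d = {'a': 6, 'b': 22, 'c': 28}
After line 3: d = {'a': 61, 'b': 22, 'c': 28}

{'a': 61, 'b': 22, 'c': 28}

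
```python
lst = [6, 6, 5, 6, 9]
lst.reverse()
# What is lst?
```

[9, 6, 5, 6, 6]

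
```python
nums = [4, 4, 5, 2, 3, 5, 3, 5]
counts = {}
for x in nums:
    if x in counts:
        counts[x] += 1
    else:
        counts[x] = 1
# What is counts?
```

Initial: counts = {}, nums = [4, 4, 5, 2, 3, 5, 3, 5]
See 4: counts = {4: 1}
See 4: counts = {4: 2}
See 5: counts = {4: 2, 5: 1}
See 2: counts = {4: 2, 5: 1, 2: 1}
See 3: counts = {4: 2, 5: 1, 2: 1, 3: 1}
See 5: counts = {4: 2, 5: 2, 2: 1, 3: 1}
See 3: counts = {4: 2, 5: 2, 2: 1, 3: 2}
See 5: counts = {4: 2, 5: 3, 2: 1, 3: 2}

{4: 2, 5: 3, 2: 1, 3: 2}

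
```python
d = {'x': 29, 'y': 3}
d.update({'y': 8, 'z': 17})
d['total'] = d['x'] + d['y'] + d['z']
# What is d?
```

After line 1: d = {'x': 29, 'y': 3}
After line 2 (y overwritten, z added): d = {'x': 29, 'y': 8, 'z': 17}
After line 3 (total = 29 + 8 + 17 = 54): d = {'x': 29, 'y': 8, 'z': 17, 'total': 54}

{'x': 29, 'y': 8, 'z': 17, 'total': 54}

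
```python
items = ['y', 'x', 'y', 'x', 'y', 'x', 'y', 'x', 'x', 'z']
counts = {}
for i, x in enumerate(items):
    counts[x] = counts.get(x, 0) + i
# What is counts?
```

Initial: counts = {}, items = ['y', 'x', 'y', 'x', 'y', 'x', 'y', 'x', 'x', 'z']
i=0, x='y': counts = {'y': 0}
i=1, x='x': counts = {'y': 0, 'x': 1}
i=2, x='y': counts = {'y': 2, 'x': 1}
i=3, x='x': counts = {'y': 2, 'x': 4}
i=4, x='y': counts = {'y': 6, 'x': 4}
i=5, x='x': counts = {'y': 6, 'x': 9}
i=6, x='y': counts = {'y': 12, 'x': 9}
i=7, x='x': counts = {'y': 12, 'x': 16}
i=8, x='x': counts = {'y': 12, 'x': 24}
i=9, x='z': counts = {'y': 12, 'x': 24, 'z': 9}

{'y': 12, 'x': 24, 'z': 9}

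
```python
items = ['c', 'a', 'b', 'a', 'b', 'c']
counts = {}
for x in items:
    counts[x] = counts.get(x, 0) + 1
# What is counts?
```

Initial: counts = {}, items = ['c', 'a', 'b', 'a', 'b', 'c']
See 'c': counts = {'c': 1}
See 'a': counts = {'c': 1, 'a': 1}
See 'b': counts = {'c': 1, 'a': 1, 'b': 1}
See 'a': counts = {'c': 1, 'a': 2, 'b': 1}
See 'b': counts = {'c': 1, 'a': 2, 'b': 2}
See 'c': counts = {'c': 2, 'a': 2, 'b': 2}

{'c': 2, 'a': 2, 'b': 2}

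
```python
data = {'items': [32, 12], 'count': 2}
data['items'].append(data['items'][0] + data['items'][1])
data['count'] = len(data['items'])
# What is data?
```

After line 1: data = {'items': [32, 12], 'count': 2}
After line 2 (append 32 + 12 = 44): data = {'items': [32, 12, 44], 'count': 2}
After line 3 (count = len(items) = 3): data = {'items': [32, 12, 44], 'count': 3}

{'items': [32, 12, 44], 'count': 3}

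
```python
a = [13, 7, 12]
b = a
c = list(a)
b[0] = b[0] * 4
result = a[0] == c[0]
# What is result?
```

After line 1: a = [13, 7, 12]
After line 2 (b = a, alias): a = [13, 7, 12], b = [13, 7, 12]
After line 3 (c = list(a) is a copy, new object): c = [13, 7, 12]
After line 4 (b[0] = 13 * 4 = 52; mutates shared a/b): a = b = [52, 7, 12], c = [13, 7, 12]
After line 5 (a[0] = 52, c[0] = 13; result = False)

False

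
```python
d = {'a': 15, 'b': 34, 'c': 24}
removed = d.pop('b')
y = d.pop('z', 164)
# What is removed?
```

After line 1: d = {'a': 15, 'b': 34, 'c': 24}
After line 2 (pop 'b' returns 34): d = {'a': 15, 'c': 24}, removed = 34
After line 3 (pop 'z' missing, returns default 164): d = {'a': 15, 'c': 24}, y = 164

34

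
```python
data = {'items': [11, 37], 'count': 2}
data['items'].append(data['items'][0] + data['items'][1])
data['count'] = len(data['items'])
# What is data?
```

After line 1: data = {'items': [11, 37], 'count': 2}
After line 2 (append 11 + 37 = 48): data = {'items': [11, 37, 48], 'count': 2}
After line 3 (count = len(items) = 3): data = {'items': [11, 37, 48], 'count': 3}

{'items': [11, 37, 48], 'count': 3}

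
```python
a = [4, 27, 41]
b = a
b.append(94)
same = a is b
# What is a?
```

After line 1: a = [4, 27, 41]
After line 2 (b = a is an alias, same object): a = [4, 27, 41], b = [4, 27, 41]
After line 3 (b.append mutates the shared list): a = [4, 27, 41, 94], b = [4, 27, 41, 94]
After line 4 (same = a is b; same object -> True): same = True

[4, 27, 41, 94]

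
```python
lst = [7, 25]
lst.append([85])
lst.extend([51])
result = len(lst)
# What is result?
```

After line 1: lst = [7, 25]
After line 2 (append adds [85] as single element): lst = [7, 25, [85]]
After line 3 (extend unpacks [51], adds 51): lst = [7, 25, [85], 51]
After line 4: result = len(lst) = 4

4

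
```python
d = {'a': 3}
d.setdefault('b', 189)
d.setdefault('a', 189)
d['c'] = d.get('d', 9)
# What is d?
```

After line 1: d = {'a': 3}
After line 2 (setdefault adds 'b'=189): d = {'a': 3, 'b': 189}
After line 3 (setdefault 'a' no-op, already exists): d = {'a': 3, 'b': 189}
After line 4 (get('d', 9) returns default since 'd' not in d): d = {'a': 3, 'b': 189, 'c': 9}

{'a': 3, 'b': 189, 'c': 9}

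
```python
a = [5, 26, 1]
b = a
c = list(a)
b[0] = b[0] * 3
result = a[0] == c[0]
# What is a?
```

After line 1: a = [5, 26, 1]
After line 2 (b = a, alias): a = [5, 26, 1], b = [5, 26, 1]
After line 3 (c = list(a) is a copy, new object): c = [5, 26, 1]
After line 4 (b[0] = 5 * 3 = 15; mutates shared a/b): a = b = [15, 26, 1], c = [5, 26, 1]
After line 5 (a[0] = 15, c[0] = 5; result = False)

[15, 26, 1]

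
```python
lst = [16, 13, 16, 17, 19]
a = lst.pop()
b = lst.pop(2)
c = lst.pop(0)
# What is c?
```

After line 1: lst = [16, 13, 16, 17, 19]
After line 2 (pop() -> a = 19): lst = [16, 13, 16, 17]
After line 3 (pop(2) -> b = 16): lst = [16, 13, 17]
After line 4 (pop(0) -> c = 16): lst = [13, 17]

16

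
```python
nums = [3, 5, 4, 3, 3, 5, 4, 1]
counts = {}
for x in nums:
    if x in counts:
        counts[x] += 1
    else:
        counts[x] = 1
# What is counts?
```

Initial: counts = {}, nums = [3, 5, 4, 3, 3, 5, 4, 1]
See 3: counts = {3: 1}
See 5: counts = {3: 1, 5: 1}
See 4: counts = {3: 1, 5: 1, 4: 1}
See 3: counts = {3: 2, 5: 1, 4: 1}
See 3: counts = {3: 3, 5: 1, 4: 1}
See 5: counts = {3: 3, 5: 2, 4: 1}
See 4: counts = {3: 3, 5: 2, 4: 2}
See 1: counts = {3: 3, 5: 2, 4: 2, 1: 1}

{3: 3, 5: 2, 4: 2, 1: 1}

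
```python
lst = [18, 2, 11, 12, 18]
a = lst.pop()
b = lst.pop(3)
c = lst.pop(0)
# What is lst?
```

After line 1: lst = [18, 2, 11, 12, 18]
After line 2 (pop() -> a = 18): lst = [18, 2, 11, 12]
After line 3 (pop(3) -> b = 12): lst = [18, 2, 11]
After line 4 (pop(0) -> c = 18): lst = [2, 11]

[2, 11]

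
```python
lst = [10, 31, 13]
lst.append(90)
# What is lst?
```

[10, 31, 13, 90]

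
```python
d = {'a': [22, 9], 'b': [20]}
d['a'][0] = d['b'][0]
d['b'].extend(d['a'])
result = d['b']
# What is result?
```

After line 1: d = {'a': [22, 9], 'b': [20]}
After line 2 (a[0] = b[0] = 20): d = {'a': [20, 9], 'b': [20]}
After line 3 (b.extend(a) appends [20, 9]): d = {'a': [20, 9], 'b': [20, 20, 9]}
After line 4: result = d['b'] = [20, 20, 9]

[20, 20, 9]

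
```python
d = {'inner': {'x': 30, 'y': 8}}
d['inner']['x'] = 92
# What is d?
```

After line 1: d = {'inner': {'x': 30, 'y': 8}}
After line 2 (inner x overwritten): d = {'inner': {'x': 92, 'y': 8}}

{'inner': {'x': 92, 'y': 8}}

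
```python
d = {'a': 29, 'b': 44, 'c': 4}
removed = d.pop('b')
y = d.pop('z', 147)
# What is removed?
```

After line 1: d = {'a': 29, 'b': 44, 'c': 4}
After line 2 (pop 'b' returns 44): d = {'a': 29, 'c': 4}, removed = 44
After line 3 (pop 'z' missing, returns default 147): d = {'a': 29, 'c': 4}, y = 147

44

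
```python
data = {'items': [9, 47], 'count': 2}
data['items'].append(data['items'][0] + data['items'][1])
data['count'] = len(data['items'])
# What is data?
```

After line 1: data = {'items': [9, 47], 'count': 2}
After line 2 (append 9 + 47 = 56): data = {'items': [9, 47, 56], 'count': 2}
After line 3 (count = len(items) = 3): data = {'items': [9, 47, 56], 'count': 3}

{'items': [9, 47, 56], 'count': 3}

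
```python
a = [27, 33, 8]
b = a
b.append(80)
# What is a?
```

After line 1: a = [27, 33, 8]
After line 2 (b = a is an alias, same object): a = [27, 33, 8], b = [27, 33, 8]
After line 3 (b.append mutates the shared list): a = [27, 33, 8, 80], b = [27, 33, 8, 80]

[27, 33, 8, 80]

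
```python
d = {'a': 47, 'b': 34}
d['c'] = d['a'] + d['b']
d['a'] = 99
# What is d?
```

After line 1: d = {'a': 47, 'b': 34}
After line 2 (d['c'] = 47 + 34): d = {'a': 47, 'b': 34, 'c': 81}
After line 3: d = {'a': 99, 'b': 34, 'c': 81}

{'a': 99, 'b': 34, 'c': 81}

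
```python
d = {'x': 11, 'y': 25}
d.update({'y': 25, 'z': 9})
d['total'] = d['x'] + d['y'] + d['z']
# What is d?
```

After line 1: d = {'x': 11, 'y': 25}
After line 2 (y overwritten, z added): d = {'x': 11, 'y': 25, 'z': 9}
After line 3 (total = 11 + 25 + 9 = 45): d = {'x': 11, 'y': 25, 'z': 9, 'total': 45}

{'x': 11, 'y': 25, 'z': 9, 'total': 45}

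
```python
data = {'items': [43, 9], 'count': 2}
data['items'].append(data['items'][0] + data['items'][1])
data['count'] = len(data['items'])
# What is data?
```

After line 1: data = {'items': [43, 9], 'count': 2}
After line 2 (append 43 + 9 = 52): data = {'items': [43, 9, 52], 'count': 2}
After line 3 (count = len(items) = 3): data = {'items': [43, 9, 52], 'count': 3}

{'items': [43, 9, 52], 'count': 3}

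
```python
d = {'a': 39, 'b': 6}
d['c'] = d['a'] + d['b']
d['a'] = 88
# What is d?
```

After line 1: d = {'a': 39, 'b': 6}
After line 2 (d['c'] = 39 + 6): d = {'a': 39, 'b': 6, 'c': 45}
After line 3: d = {'a': 88, 'b': 6, 'c': 45}

{'a': 88, 'b': 6, 'c': 45}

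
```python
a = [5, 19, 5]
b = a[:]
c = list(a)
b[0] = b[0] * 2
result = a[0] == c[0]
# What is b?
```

After line 1: a = [5, 19, 5]
After line 2 (b = a[:], copy): a = [5, 19, 5], b = [5, 19, 5]
After line 3 (c = list(a) is a copy, new object): c = [5, 19, 5]
After line 4 (b[0] = 5 * 2 = 10; only b mutates (copy)): a = [5, 19, 5], b = [10, 19, 5], c = [5, 19, 5]
After line 5 (a[0] = 5, c[0] = 5; result = True)

[10, 19, 5]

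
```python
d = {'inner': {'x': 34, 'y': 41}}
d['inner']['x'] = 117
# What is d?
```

After line 1: d = {'inner': {'x': 34, 'y': 41}}
After line 2 (inner x overwritten): d = {'inner': {'x': 117, 'y': 41}}

{'inner': {'x': 117, 'y': 41}}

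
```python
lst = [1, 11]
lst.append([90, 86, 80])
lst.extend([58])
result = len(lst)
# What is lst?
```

After line 1: lst = [1, 11]
After line 2 (append adds [90, 86, 80] as single element): lst = [1, 11, [90, 86, 80]]
After line 3 (extend unpacks [58], adds 58): lst = [1, 11, [90, 86, 80], 58]
After line 4: result = len(lst) = 4

[1, 11, [90, 86, 80], 58]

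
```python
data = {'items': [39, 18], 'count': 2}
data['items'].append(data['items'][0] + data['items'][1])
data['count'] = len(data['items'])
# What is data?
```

After line 1: data = {'items': [39, 18], 'count': 2}
After line 2 (append 39 + 18 = 57): data = {'items': [39, 18, 57], 'count': 2}
After line 3 (count = len(items) = 3): data = {'items': [39, 18, 57], 'count': 3}

{'items': [39, 18, 57], 'count': 3}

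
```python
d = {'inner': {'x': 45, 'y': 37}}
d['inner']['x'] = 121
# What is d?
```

After line 1: d = {'inner': {'x': 45, 'y': 37}}
After line 2 (inner x overwritten): d = {'inner': {'x': 121, 'y': 37}}

{'inner': {'x': 121, 'y': 37}}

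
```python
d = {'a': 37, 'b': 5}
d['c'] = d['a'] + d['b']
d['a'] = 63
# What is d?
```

After line 1: d = {'a': 37, 'b': 5}
After line 2 (d['c'] = 37 + 5): d = {'a': 37, 'b': 5, 'c': 42}
After line 3: d = {'a': 63, 'b': 5, 'c': 42}

{'a': 63, 'b': 5, 'c': 42}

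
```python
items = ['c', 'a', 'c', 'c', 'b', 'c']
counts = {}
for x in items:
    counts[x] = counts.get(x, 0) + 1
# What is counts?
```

Initial: counts = {}, items = ['c', 'a', 'c', 'c', 'b', 'c']
See 'c': counts = {'c': 1}
See 'a': counts = {'c': 1, 'a': 1}
See 'c': counts = {'c': 2, 'a': 1}
See 'c': counts = {'c': 3, 'a': 1}
See 'b': counts = {'c': 3, 'a': 1, 'b': 1}
See 'c': counts = {'c': 4, 'a': 1, 'b': 1}

{'c': 4, 'a': 1, 'b': 1}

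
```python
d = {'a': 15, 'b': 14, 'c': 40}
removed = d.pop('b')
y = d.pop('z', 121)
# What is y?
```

After line 1: d = {'a': 15, 'b': 14, 'c': 40}
After line 2 (pop 'b' returns 14): d = {'a': 15, 'c': 40}, removed = 14
After line 3 (pop 'z' missing, returns default 121): d = {'a': 15, 'c': 40}, y = 121

121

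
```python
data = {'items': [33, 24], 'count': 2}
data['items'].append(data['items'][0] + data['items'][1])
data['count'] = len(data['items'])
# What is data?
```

After line 1: data = {'items': [33, 24], 'count': 2}
After line 2 (append 33 + 24 = 57): data = {'items': [33, 24, 57], 'count': 2}
After line 3 (count = len(items) = 3): data = {'items': [33, 24, 57], 'count': 3}

{'items': [33, 24, 57], 'count': 3}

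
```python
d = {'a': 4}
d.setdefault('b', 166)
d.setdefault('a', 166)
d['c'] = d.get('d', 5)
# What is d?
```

After line 1: d = {'a': 4}
After line 2 (setdefault adds 'b'=166): d = {'a': 4, 'b': 166}
After line 3 (setdefault 'a' no-op, already exists): d = {'a': 4, 'b': 166}
After line 4 (get('d', 5) returns default since 'd' not in d): d = {'a': 4, 'b': 166, 'c': 5}

{'a': 4, 'b': 166, 'c': 5}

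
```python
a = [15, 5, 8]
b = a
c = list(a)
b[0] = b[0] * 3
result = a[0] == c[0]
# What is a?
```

After line 1: a = [15, 5, 8]
After line 2 (b = a, alias): a = [15, 5, 8], b = [15, 5, 8]
After line 3 (c = list(a) is a copy, new object): c = [15, 5, 8]
After line 4 (b[0] = 15 * 3 = 45; mutates shared a/b): a = b = [45, 5, 8], c = [15, 5, 8]
After line 5 (a[0] = 45, c[0] = 15; result = False)

[45, 5, 8]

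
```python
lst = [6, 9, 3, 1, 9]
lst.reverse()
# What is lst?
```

[9, 1, 3, 9, 6]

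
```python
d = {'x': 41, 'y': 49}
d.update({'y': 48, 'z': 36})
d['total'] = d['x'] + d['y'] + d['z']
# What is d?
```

After line 1: d = {'x': 41, 'y': 49}
After line 2 (y overwritten, z added): d = {'x': 41, 'y': 48, 'z': 36}
After line 3 (total = 41 + 48 + 36 = 125): d = {'x': 41, 'y': 48, 'z': 36, 'total': 125}

{'x': 41, 'y': 48, 'z': 36, 'total': 125}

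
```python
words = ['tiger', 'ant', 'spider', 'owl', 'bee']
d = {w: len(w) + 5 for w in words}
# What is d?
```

{'tiger': 10, 'ant': 8, 'spider': 11, 'owl': 8, 'bee': 8}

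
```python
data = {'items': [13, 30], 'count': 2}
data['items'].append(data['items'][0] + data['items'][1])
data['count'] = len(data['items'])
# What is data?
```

After line 1: data = {'items': [13, 30], 'count': 2}
After line 2 (append 13 + 30 = 43): data = {'items': [13, 30, 43], 'count': 2}
After line 3 (count = len(items) = 3): data = {'items': [13, 30, 43], 'count': 3}

{'items': [13, 30, 43], 'count': 3}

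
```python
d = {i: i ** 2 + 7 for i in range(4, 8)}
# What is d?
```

{4: 23, 5: 32, 6: 43, 7: 56}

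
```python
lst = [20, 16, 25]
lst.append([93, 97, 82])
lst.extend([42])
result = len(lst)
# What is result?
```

After line 1: lst = [20, 16, 25]
After line 2 (append adds [93, 97, 82] as single element): lst = [20, 16, 25, [93, 97, 82]]
After line 3 (extend unpacks [42], adds 42): lst = [20, 16, 25, [93, 97, 82], 42]
After line 4: result = len(lst) = 5

5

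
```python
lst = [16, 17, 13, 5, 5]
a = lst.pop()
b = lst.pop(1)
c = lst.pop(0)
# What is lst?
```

After line 1: lst = [16, 17, 13, 5, 5]
After line 2 (pop() -> a = 5): lst = [16, 17, 13, 5]
After line 3 (pop(1) -> b = 17): lst = [16, 13, 5]
After line 4 (pop(0) -> c = 16): lst = [13, 5]

[13, 5]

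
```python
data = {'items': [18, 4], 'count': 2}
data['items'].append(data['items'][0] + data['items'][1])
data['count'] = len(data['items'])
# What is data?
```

After line 1: data = {'items': [18, 4], 'count': 2}
After line 2 (append 18 + 4 = 22): data = {'items': [18, 4, 22], 'count': 2}
After line 3 (count = len(items) = 3): data = {'items': [18, 4, 22], 'count': 3}

{'items': [18, 4, 22], 'count': 3}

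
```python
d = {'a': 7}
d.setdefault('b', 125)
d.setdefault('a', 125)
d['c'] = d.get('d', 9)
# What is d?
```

After line 1: d = {'a': 7}
After line 2 (setdefault adds 'b'=125): d = {'a': 7, 'b': 125}
After line 3 (setdefault 'a' no-op, already exists): d = {'a': 7, 'b': 125}
After line 4 (get('d', 9) returns default since 'd' not in d): d = {'a': 7, 'b': 125, 'c': 9}

{'a': 7, 'b': 125, 'c': 9}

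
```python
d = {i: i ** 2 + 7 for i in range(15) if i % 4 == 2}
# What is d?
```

{2: 11, 6: 43, 10: 107, 14: 203}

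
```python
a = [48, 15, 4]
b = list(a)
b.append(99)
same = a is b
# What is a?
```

After line 1: a = [48, 15, 4]
After line 2 (b = list(a) is a shallow copy, new object): a = [48, 15, 4], b = [48, 15, 4]
After line 3 (append only mutates b): a = [48, 15, 4], b = [48, 15, 4, 99]
After line 4 (same = a is b; different objects -> False): same = False

[48, 15, 4]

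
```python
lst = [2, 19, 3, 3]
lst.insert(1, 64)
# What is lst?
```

[2, 64, 19, 3, 3]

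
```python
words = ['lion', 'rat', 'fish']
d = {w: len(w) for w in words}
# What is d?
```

{'lion': 4, 'rat': 3, 'fish': 4}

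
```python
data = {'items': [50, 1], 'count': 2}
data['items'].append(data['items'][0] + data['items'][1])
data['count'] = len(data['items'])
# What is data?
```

After line 1: data = {'items': [50, 1], 'count': 2}
After line 2 (append 50 + 1 = 51): data = {'items': [50, 1, 51], 'count': 2}
After line 3 (count = len(items) = 3): data = {'items': [50, 1, 51], 'count': 3}

{'items': [50, 1, 51], 'count': 3}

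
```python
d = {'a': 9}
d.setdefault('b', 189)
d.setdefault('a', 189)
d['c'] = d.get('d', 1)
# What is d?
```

After line 1: d = {'a': 9}
After line 2 (setdefault adds 'b'=189): d = {'a': 9, 'b': 189}
After line 3 (setdefault 'a' no-op, already exists): d = {'a': 9, 'b': 189}
After line 4 (get('d', 1) returns default since 'd' not in d): d = {'a': 9, 'b': 189, 'c': 1}

{'a': 9, 'b': 189, 'c': 1}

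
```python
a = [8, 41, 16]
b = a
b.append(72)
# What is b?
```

After line 1: a = [8, 41, 16]
After line 2 (b = a is an alias, same object): a = [8, 41, 16], b = [8, 41, 16]
After line 3 (b.append mutates the shared list): a = [8, 41, 16, 72], b = [8, 41, 16, 72]

[8, 41, 16, 72]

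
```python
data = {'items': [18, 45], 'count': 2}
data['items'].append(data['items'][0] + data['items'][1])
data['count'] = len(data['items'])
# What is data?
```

After line 1: data = {'items': [18, 45], 'count': 2}
After line 2 (append 18 + 45 = 63): data = {'items': [18, 45, 63], 'count': 2}
After line 3 (count = len(items) = 3): data = {'items': [18, 45, 63], 'count': 3}

{'items': [18, 45, 63], 'count': 3}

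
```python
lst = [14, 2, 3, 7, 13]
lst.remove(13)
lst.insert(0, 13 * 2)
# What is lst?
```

After line 1: lst = [14, 2, 3, 7, 13]
After line 2 (remove first 13): lst = [14, 2, 3, 7]
After line 3 (insert 26 at index 0): lst = [26, 14, 2, 3, 7]

[26, 14, 2, 3, 7]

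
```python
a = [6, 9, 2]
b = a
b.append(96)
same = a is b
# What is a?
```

After line 1: a = [6, 9, 2]
After line 2 (b = a is an alias, same object): a = [6, 9, 2], b = [6, 9, 2]
After line 3 (b.append mutates the shared list): a = [6, 9, 2, 96], b = [6, 9, 2, 96]
After line 4 (same = a is b; same object -> True): same = True

[6, 9, 2, 96]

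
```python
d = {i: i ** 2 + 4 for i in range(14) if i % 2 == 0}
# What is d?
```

{0: 4, 2: 8, 4: 20, 6: 40, 8: 68, 10: 104, 12: 148}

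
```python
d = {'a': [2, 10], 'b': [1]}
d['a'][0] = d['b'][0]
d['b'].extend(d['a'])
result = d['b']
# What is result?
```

After line 1: d = {'a': [2, 10], 'b': [1]}
After line 2 (a[0] = b[0] = 1): d = {'a': [1, 10], 'b': [1]}
After line 3 (b.extend(a) appends [1, 10]): d = {'a': [1, 10], 'b': [1, 1, 10]}
After line 4: result = d['b'] = [1, 1, 10]

[1, 1, 10]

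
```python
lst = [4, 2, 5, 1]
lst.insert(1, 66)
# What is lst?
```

[4, 66, 2, 5, 1]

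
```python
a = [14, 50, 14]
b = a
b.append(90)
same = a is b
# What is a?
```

After line 1: a = [14, 50, 14]
After line 2 (b = a is an alias, same object): a = [14, 50, 14], b = [14, 50, 14]
After line 3 (b.append mutates the shared list): a = [14, 50, 14, 90], b = [14, 50, 14, 90]
After line 4 (same = a is b; same object -> True): same = True

[14, 50, 14, 90]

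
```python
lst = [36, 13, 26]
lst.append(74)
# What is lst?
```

[36, 13, 26, 74]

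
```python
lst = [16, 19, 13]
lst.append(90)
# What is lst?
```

[16, 19, 13, 90]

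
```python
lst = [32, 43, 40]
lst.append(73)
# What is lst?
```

[32, 43, 40, 73]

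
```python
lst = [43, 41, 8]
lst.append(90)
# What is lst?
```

[43, 41, 8, 90]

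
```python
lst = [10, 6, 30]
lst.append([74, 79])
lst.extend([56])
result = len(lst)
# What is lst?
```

After line 1: lst = [10, 6, 30]
After line 2 (append adds [74, 79] as single element): lst = [10, 6, 30, [74, 79]]
After line 3 (extend unpacks [56], adds 56): lst = [10, 6, 30, [74, 79], 56]
After line 4: result = len(lst) = 5

[10, 6, 30, [74, 79], 56]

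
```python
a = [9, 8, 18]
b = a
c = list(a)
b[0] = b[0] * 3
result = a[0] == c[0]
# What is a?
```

After line 1: a = [9, 8, 18]
After line 2 (b = a, alias): a = [9, 8, 18], b = [9, 8, 18]
After line 3 (c = list(a) is a copy, new object): c = [9, 8, 18]
After line 4 (b[0] = 9 * 3 = 27; mutates shared a/b): a = b = [27, 8, 18], c = [9, 8, 18]
After line 5 (a[0] = 27, c[0] = 9; result = False)

[27, 8, 18]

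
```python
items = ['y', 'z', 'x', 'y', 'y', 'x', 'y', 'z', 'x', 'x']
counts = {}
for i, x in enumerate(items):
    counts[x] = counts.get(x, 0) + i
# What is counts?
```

Initial: counts = {}, items = ['y', 'z', 'x', 'y', 'y', 'x', 'y', 'z', 'x', 'x']
i=0, x='y': counts = {'y': 0}
i=1, x='z': counts = {'y': 0, 'z': 1}
i=2, x='x': counts = {'y': 0, 'z': 1, 'x': 2}
i=3, x='y': counts = {'y': 3, 'z': 1, 'x': 2}
i=4, x='y': counts = {'y': 7, 'z': 1, 'x': 2}
i=5, x='x': counts = {'y': 7, 'z': 1, 'x': 7}
i=6, x='y': counts = {'y': 13, 'z': 1, 'x': 7}
i=7, x='z': counts = {'y': 13, 'z': 8, 'x': 7}
i=8, x='x': counts = {'y': 13, 'z': 8, 'x': 15}
i=9, x='x': counts = {'y': 13, 'z': 8, 'x': 24}

{'y': 13, 'z': 8, 'x': 24}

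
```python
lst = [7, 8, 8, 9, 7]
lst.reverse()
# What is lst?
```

[7, 9, 8, 8, 7]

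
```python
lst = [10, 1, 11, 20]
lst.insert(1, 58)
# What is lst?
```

[10, 58, 1, 11, 20]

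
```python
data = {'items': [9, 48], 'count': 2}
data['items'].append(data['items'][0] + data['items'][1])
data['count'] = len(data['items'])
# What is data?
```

After line 1: data = {'items': [9, 48], 'count': 2}
After line 2 (append 9 + 48 = 57): data = {'items': [9, 48, 57], 'count': 2}
After line 3 (count = len(items) = 3): data = {'items': [9, 48, 57], 'count': 3}

{'items': [9, 48, 57], 'count': 3}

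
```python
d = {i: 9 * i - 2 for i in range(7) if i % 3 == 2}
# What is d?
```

{2: 16, 5: 43}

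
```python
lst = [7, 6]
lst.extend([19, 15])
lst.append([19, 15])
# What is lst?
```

After line 1: lst = [7, 6]
After line 2 (extend unpacks [19, 15]): lst = [7, 6, 19, 15]
After line 3 (append adds [19, 15] as single element): lst = [7, 6, 19, 15, [19, 15]]

[7, 6, 19, 15, [19, 15]]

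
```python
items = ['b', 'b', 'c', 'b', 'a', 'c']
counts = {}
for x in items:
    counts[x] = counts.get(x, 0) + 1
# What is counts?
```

Initial: counts = {}, items = ['b', 'b', 'c', 'b', 'a', 'c']
See 'b': counts = {'b': 1}
See 'b': counts = {'b': 2}
See 'c': counts = {'b': 2, 'c': 1}
See 'b': counts = {'b': 3, 'c': 1}
See 'a': counts = {'b': 3, 'c': 1, 'a': 1}
See 'c': counts = {'b': 3, 'c': 2, 'a': 1}

{'b': 3, 'c': 2, 'a': 1}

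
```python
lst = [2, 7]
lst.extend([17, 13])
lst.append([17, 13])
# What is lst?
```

After line 1: lst = [2, 7]
After line 2 (extend unpacks [17, 13]): lst = [2, 7, 17, 13]
After line 3 (append adds [17, 13] as single element): lst = [2, 7, 17, 13, [17, 13]]

[2, 7, 17, 13, [17, 13]]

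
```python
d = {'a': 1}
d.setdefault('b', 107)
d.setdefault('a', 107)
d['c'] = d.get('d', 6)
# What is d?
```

After line 1: d = {'a': 1}
After line 2 (setdefault adds 'b'=107): d = {'a': 1, 'b': 107}
After line 3 (setdefault 'a' no-op, already exists): d = {'a': 1, 'b': 107}
After line 4 (get('d', 6) returns default since 'd' not in d): d = {'a': 1, 'b': 107, 'c': 6}

{'a': 1, 'b': 107, 'c': 6}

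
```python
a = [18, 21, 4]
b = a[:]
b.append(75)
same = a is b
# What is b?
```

After line 1: a = [18, 21, 4]
After line 2 (b = a[:] is a shallow copy, new object): a = [18, 21, 4], b = [18, 21, 4]
After line 3 (append only mutates b): a = [18, 21, 4], b = [18, 21, 4, 75]
After line 4 (same = a is b; different objects -> False): same = False

[18, 21, 4, 75]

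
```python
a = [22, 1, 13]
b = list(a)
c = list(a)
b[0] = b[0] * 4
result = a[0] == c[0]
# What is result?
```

After line 1: a = [22, 1, 13]
After line 2 (b = list(a), copy): a = [22, 1, 13], b = [22, 1, 13]
After line 3 (c = list(a) is a copy, new object): c = [22, 1, 13]
After line 4 (b[0] = 22 * 4 = 88; only b mutates (copy)): a = [22, 1, 13], b = [88, 1, 13], c = [22, 1, 13]
After line 5 (a[0] = 22, c[0] = 22; result = True)

True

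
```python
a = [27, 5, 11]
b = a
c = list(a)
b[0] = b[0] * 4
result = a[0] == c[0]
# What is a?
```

After line 1: a = [27, 5, 11]
After line 2 (b = a, alias): a = [27, 5, 11], b = [27, 5, 11]
After line 3 (c = list(a) is a copy, new object): c = [27, 5, 11]
After line 4 (b[0] = 27 * 4 = 108; mutates shared a/b): a = b = [108, 5, 11], c = [27, 5, 11]
After line 5 (a[0] = 108, c[0] = 27; result = False)

[108, 5, 11]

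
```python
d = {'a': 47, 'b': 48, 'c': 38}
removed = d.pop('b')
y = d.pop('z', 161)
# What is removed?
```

After line 1: d = {'a': 47, 'b': 48, 'c': 38}
After line 2 (pop 'b' returns 48): d = {'a': 47, 'c': 38}, removed = 48
After line 3 (pop 'z' missing, returns default 161): d = {'a': 47, 'c': 38}, y = 161

48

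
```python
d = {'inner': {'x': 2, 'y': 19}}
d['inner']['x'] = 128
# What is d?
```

After line 1: d = {'inner': {'x': 2, 'y': 19}}
After line 2 (inner x overwritten): d = {'inner': {'x': 128, 'y': 19}}

{'inner': {'x': 128, 'y': 19}}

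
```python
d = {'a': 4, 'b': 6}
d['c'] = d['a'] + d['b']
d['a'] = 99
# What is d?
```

After line 1: d = {'a': 4, 'b': 6}
After line 2 (d['c'] = 4 + 6): d = {'a': 4, 'b': 6, 'c': 10}
After line 3: d = {'a': 99, 'b': 6, 'c': 10}

{'a': 99, 'b': 6, 'c': 10}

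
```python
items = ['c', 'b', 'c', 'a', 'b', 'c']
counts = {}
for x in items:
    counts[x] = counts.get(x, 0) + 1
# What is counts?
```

Initial: counts = {}, items = ['c', 'b', 'c', 'a', 'b', 'c']
See 'c': counts = {'c': 1}
See 'b': counts = {'c': 1, 'b': 1}
See 'c': counts = {'c': 2, 'b': 1}
See 'a': counts = {'c': 2, 'b': 1, 'a': 1}
See 'b': counts = {'c': 2, 'b': 2, 'a': 1}
See 'c': counts = {'c': 3, 'b': 2, 'a': 1}

{'c': 3, 'b': 2, 'a': 1}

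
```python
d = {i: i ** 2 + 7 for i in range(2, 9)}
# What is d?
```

{2: 11, 3: 16, 4: 23, 5: 32, 6: 43, 7: 56, 8: 71}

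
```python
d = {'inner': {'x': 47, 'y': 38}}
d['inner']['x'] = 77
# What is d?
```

After line 1: d = {'inner': {'x': 47, 'y': 38}}
After line 2 (inner x overwritten): d = {'inner': {'x': 77, 'y': 38}}

{'inner': {'x': 77, 'y': 38}}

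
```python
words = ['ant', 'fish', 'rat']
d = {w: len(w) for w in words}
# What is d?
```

{'ant': 3, 'fish': 4, 'rat': 3}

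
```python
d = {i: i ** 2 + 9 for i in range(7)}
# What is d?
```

{0: 9, 1: 10, 2: 13, 3: 18, 4: 25, 5: 34, 6: 45}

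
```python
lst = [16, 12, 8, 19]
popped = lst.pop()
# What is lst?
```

[16, 12, 8]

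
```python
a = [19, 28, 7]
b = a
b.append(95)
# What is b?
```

After line 1: a = [19, 28, 7]
After line 2 (b = a is an alias, same object): a = [19, 28, 7], b = [19, 28, 7]
After line 3 (b.append mutates the shared list): a = [19, 28, 7, 95], b = [19, 28, 7, 95]

[19, 28, 7, 95]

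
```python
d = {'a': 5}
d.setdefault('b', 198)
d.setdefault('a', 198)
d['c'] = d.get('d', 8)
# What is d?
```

After line 1: d = {'a': 5}
After line 2 (setdefault adds 'b'=198): d = {'a': 5, 'b': 198}
After line 3 (setdefault 'a' no-op, already exists): d = {'a': 5, 'b': 198}
After line 4 (get('d', 8) returns default since 'd' not in d): d = {'a': 5, 'b': 198, 'c': 8}

{'a': 5, 'b': 198, 'c': 8}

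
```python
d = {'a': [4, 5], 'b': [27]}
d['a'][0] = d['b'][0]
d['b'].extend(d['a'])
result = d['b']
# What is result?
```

After line 1: d = {'a': [4, 5], 'b': [27]}
After line 2 (a[0] = b[0] = 27): d = {'a': [27, 5], 'b': [27]}
After line 3 (b.extend(a) appends [27, 5]): d = {'a': [27, 5], 'b': [27, 27, 5]}
After line 4: result = d['b'] = [27, 27, 5]

[27, 27, 5]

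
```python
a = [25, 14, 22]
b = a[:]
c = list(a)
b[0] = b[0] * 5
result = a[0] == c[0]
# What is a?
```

After line 1: a = [25, 14, 22]
After line 2 (b = a[:], copy): a = [25, 14, 22], b = [25, 14, 22]
After line 3 (c = list(a) is a copy, new object): c = [25, 14, 22]
After line 4 (b[0] = 25 * 5 = 125; only b mutates (copy)): a = [25, 14, 22], b = [125, 14, 22], c = [25, 14, 22]
After line 5 (a[0] = 25, c[0] = 25; result = True)

[25, 14, 22]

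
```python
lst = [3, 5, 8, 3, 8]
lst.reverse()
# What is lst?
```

[8, 3, 8, 5, 3]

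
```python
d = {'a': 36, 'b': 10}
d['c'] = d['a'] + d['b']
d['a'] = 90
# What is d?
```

After line 1: d = {'a': 36, 'b': 10}
After line 2 (d['c'] = 36 + 10): d = {'a': 36, 'b': 10, 'c': 46}
After line 3: d = {'a': 90, 'b': 10, 'c': 46}

{'a': 90, 'b': 10, 'c': 46}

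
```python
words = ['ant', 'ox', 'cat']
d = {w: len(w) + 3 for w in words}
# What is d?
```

{'ant': 6, 'ox': 5, 'cat': 6}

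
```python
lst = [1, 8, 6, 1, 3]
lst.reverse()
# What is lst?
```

[3, 1, 6, 8, 1]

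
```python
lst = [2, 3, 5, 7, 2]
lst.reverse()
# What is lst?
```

[2, 7, 5, 3, 2]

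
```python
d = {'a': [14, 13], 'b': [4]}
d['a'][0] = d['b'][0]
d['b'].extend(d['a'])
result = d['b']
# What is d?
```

After line 1: d = {'a': [14, 13], 'b': [4]}
After line 2 (a[0] = b[0] = 4): d = {'a': [4, 13], 'b': [4]}
After line 3 (b.extend(a) appends [4, 13]): d = {'a': [4, 13], 'b': [4, 4, 13]}
After line 4: result = d['b'] = [4, 4, 13]

{'a': [4, 13], 'b': [4, 4, 13]}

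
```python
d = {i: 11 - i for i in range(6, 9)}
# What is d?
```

{6: 5, 7: 4, 8: 3}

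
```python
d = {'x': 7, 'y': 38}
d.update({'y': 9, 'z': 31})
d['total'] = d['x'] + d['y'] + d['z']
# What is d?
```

After line 1: d = {'x': 7, 'y': 38}
After line 2 (y overwritten, z added): d = {'x': 7, 'y': 9, 'z': 31}
After line 3 (total = 7 + 9 + 31 = 47): d = {'x': 7, 'y': 9, 'z': 31, 'total': 47}

{'x': 7, 'y': 9, 'z': 31, 'total': 47}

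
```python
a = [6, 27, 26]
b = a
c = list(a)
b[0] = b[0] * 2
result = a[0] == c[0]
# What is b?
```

After line 1: a = [6, 27, 26]
After line 2 (b = a, alias): a = [6, 27, 26], b = [6, 27, 26]
After line 3 (c = list(a) is a copy, new object): c = [6, 27, 26]
After line 4 (b[0] = 6 * 2 = 12; mutates shared a/b): a = b = [12, 27, 26], c = [6, 27, 26]
After line 5 (a[0] = 12, c[0] = 6; result = False)

[12, 27, 26]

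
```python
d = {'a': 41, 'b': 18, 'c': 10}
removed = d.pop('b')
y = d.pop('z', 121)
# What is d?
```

After line 1: d = {'a': 41, 'b': 18, 'c': 10}
After line 2 (pop 'b' returns 18): d = {'a': 41, 'c': 10}, removed = 18
After line 3 (pop 'z' missing, returns default 121): d = {'a': 41, 'c': 10}, y = 121

{'a': 41, 'c': 10}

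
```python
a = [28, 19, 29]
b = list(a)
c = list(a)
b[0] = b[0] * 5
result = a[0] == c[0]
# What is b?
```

After line 1: a = [28, 19, 29]
After line 2 (b = list(a), copy): a = [28, 19, 29], b = [28, 19, 29]
After line 3 (c = list(a) is a copy, new object): c = [28, 19, 29]
After line 4 (b[0] = 28 * 5 = 140; only b mutates (copy)): a = [28, 19, 29], b = [140, 19, 29], c = [28, 19, 29]
After line 5 (a[0] = 28, c[0] = 28; result = True)

[140, 19, 29]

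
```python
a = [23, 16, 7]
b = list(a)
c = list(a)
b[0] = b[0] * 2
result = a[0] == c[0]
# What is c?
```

After line 1: a = [23, 16, 7]
After line 2 (b = list(a), copy): a = [23, 16, 7], b = [23, 16, 7]
After line 3 (c = list(a) is a copy, new object): c = [23, 16, 7]
After line 4 (b[0] = 23 * 2 = 46; only b mutates (copy)): a = [23, 16, 7], b = [46, 16, 7], c = [23, 16, 7]
After line 5 (a[0] = 23, c[0] = 23; result = True)

[23, 16, 7]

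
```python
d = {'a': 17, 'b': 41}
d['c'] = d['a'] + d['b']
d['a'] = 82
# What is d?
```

After line 1: d = {'a': 17, 'b': 41}
After line 2 (d['c'] = 17 + 41): d = {'a': 17, 'b': 41, 'c': 58}
After line 3: d = {'a': 82, 'b': 41, 'c': 58}

{'a': 82, 'b': 41, 'c': 58}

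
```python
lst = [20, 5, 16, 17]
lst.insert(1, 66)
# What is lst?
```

[20, 66, 5, 16, 17]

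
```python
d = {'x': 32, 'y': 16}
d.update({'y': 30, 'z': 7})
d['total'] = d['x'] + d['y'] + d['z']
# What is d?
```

After line 1: d = {'x': 32, 'y': 16}
After line 2 (y overwritten, z added): d = {'x': 32, 'y': 30, 'z': 7}
After line 3 (total = 32 + 30 + 7 = 69): d = {'x': 32, 'y': 30, 'z': 7, 'total': 69}

{'x': 32, 'y': 30, 'z': 7, 'total': 69}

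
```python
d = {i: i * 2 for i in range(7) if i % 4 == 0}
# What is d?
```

{0: 0, 4: 8}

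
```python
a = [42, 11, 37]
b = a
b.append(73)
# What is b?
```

After line 1: a = [42, 11, 37]
After line 2 (b = a is an alias, same object): a = [42, 11, 37], b = [42, 11, 37]
After line 3 (b.append mutates the shared list): a = [42, 11, 37, 73], b = [42, 11, 37, 73]

[42, 11, 37, 73]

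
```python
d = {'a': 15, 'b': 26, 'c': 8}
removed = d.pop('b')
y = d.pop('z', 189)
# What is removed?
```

After line 1: d = {'a': 15, 'b': 26, 'c': 8}
After line 2 (pop 'b' returns 26): d = {'a': 15, 'c': 8}, removed = 26
After line 3 (pop 'z' missing, returns default 189): d = {'a': 15, 'c': 8}, y = 189

26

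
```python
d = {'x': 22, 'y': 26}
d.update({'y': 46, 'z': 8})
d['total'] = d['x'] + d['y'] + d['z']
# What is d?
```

After line 1: d = {'x': 22, 'y': 26}
After line 2 (y overwritten, z added): d = {'x': 22, 'y': 46, 'z': 8}
After line 3 (total = 22 + 46 + 8 = 76): d = {'x': 22, 'y': 46, 'z': 8, 'total': 76}

{'x': 22, 'y': 46, 'z': 8, 'total': 76}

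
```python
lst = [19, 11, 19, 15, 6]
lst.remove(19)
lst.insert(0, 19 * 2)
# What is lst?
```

After line 1: lst = [19, 11, 19, 15, 6]
After line 2 (remove first 19): lst = [11, 19, 15, 6]
After line 3 (insert 38 at index 0): lst = [38, 11, 19, 15, 6]

[38, 11, 19, 15, 6]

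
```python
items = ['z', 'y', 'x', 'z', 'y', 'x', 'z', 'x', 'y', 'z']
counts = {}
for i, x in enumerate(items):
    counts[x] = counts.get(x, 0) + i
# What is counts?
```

Initial: counts = {}, items = ['z', 'y', 'x', 'z', 'y', 'x', 'z', 'x', 'y', 'z']
i=0, x='z': counts = {'z': 0}
i=1, x='y': counts = {'z': 0, 'y': 1}
i=2, x='x': counts = {'z': 0, 'y': 1, 'x': 2}
i=3, x='z': counts = {'z': 3, 'y': 1, 'x': 2}
i=4, x='y': counts = {'z': 3, 'y': 5, 'x': 2}
i=5, x='x': counts = {'z': 3, 'y': 5, 'x': 7}
i=6, x='z': counts = {'z': 9, 'y': 5, 'x': 7}
i=7, x='x': counts = {'z': 9, 'y': 5, 'x': 14}
i=8, x='y': counts = {'z': 9, 'y': 13, 'x': 14}
i=9, x='z': counts = {'z': 18, 'y': 13, 'x': 14}

{'z': 18, 'y': 13, 'x': 14}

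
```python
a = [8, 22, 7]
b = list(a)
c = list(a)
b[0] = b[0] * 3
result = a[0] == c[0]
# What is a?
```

After line 1: a = [8, 22, 7]
After line 2 (b = list(a), copy): a = [8, 22, 7], b = [8, 22, 7]
After line 3 (c = list(a) is a copy, new object): c = [8, 22, 7]
After line 4 (b[0] = 8 * 3 = 24; only b mutates (copy)): a = [8, 22, 7], b = [24, 22, 7], c = [8, 22, 7]
After line 5 (a[0] = 8, c[0] = 8; result = True)

[8, 22, 7]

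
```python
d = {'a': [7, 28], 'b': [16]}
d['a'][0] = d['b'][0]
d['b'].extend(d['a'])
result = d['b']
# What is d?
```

After line 1: d = {'a': [7, 28], 'b': [16]}
After line 2 (a[0] = b[0] = 16): d = {'a': [16, 28], 'b': [16]}
After line 3 (b.extend(a) appends [16, 28]): d = {'a': [16, 28], 'b': [16, 16, 28]}
After line 4: result = d['b'] = [16, 16, 28]

{'a': [16, 28], 'b': [16, 16, 28]}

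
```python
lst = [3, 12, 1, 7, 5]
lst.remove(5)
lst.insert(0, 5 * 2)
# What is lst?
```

After line 1: lst = [3, 12, 1, 7, 5]
After line 2 (remove first 5): lst = [3, 12, 1, 7]
After line 3 (insert 10 at index 0): lst = [10, 3, 12, 1, 7]

[10, 3, 12, 1, 7]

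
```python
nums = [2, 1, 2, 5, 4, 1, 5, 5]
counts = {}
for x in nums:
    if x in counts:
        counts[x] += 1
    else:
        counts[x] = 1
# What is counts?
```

Initial: counts = {}, nums = [2, 1, 2, 5, 4, 1, 5, 5]
See 2: counts = {2: 1}
See 1: counts = {2: 1, 1: 1}
See 2: counts = {2: 2, 1: 1}
See 5: counts = {2: 2, 1: 1, 5: 1}
See 4: counts = {2: 2, 1: 1, 5: 1, 4: 1}
See 1: counts = {2: 2, 1: 2, 5: 1, 4: 1}
See 5: counts = {2: 2, 1: 2, 5: 2, 4: 1}
See 5: counts = {2: 2, 1: 2, 5: 3, 4: 1}

{2: 2, 1: 2, 5: 3, 4: 1}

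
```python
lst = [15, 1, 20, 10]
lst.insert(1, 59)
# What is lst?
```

[15, 59, 1, 20, 10]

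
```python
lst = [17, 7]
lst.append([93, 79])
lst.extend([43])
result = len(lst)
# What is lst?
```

After line 1: lst = [17, 7]
After line 2 (append adds [93, 79] as single element): lst = [17, 7, [93, 79]]
After line 3 (extend unpacks [43], adds 43): lst = [17, 7, [93, 79], 43]
After line 4: result = len(lst) = 4

[17, 7, [93, 79], 43]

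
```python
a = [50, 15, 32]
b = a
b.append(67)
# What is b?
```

After line 1: a = [50, 15, 32]
After line 2 (b = a is an alias, same object): a = [50, 15, 32], b = [50, 15, 32]
After line 3 (b.append mutates the shared list): a = [50, 15, 32, 67], b = [50, 15, 32, 67]

[50, 15, 32, 67]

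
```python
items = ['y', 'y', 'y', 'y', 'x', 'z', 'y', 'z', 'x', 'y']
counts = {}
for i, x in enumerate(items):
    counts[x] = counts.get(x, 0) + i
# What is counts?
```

Initial: counts = {}, items = ['y', 'y', 'y', 'y', 'x', 'z', 'y', 'z', 'x', 'y']
i=0, x='y': counts = {'y': 0}
i=1, x='y': counts = {'y': 1}
i=2, x='y': counts = {'y': 3}
i=3, x='y': counts = {'y': 6}
i=4, x='x': counts = {'y': 6, 'x': 4}
i=5, x='z': counts = {'y': 6, 'x': 4, 'z': 5}
i=6, x='y': counts = {'y': 12, 'x': 4, 'z': 5}
i=7, x='z': counts = {'y': 12, 'x': 4, 'z': 12}
i=8, x='x': counts = {'y': 12, 'x': 12, 'z': 12}
i=9, x='y': counts = {'y': 21, 'x': 12, 'z': 12}

{'y': 21, 'x': 12, 'z': 12}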